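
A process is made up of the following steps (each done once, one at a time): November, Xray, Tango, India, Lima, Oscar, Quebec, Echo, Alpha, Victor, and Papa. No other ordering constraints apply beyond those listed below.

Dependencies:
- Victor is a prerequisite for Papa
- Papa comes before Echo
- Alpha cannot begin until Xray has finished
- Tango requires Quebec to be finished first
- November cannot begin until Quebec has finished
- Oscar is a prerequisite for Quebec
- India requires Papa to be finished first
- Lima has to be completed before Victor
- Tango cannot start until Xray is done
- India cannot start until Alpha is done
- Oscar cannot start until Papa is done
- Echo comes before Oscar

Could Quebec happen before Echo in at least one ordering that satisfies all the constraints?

No

The constraints give a chain Echo → Oscar → Quebec, which forces Echo before Quebec.
So no valid ordering can have Quebec before Echo.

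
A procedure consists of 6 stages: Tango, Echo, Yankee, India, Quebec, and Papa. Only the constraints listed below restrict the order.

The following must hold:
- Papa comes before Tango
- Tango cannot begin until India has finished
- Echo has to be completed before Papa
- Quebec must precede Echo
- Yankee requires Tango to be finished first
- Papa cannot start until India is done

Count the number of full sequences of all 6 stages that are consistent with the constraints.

The stages with no prerequisites are India, Quebec; any of them can be placed first.
Systematically extending each partial ordering one stage at a time and counting, there are 3 complete orderings.

3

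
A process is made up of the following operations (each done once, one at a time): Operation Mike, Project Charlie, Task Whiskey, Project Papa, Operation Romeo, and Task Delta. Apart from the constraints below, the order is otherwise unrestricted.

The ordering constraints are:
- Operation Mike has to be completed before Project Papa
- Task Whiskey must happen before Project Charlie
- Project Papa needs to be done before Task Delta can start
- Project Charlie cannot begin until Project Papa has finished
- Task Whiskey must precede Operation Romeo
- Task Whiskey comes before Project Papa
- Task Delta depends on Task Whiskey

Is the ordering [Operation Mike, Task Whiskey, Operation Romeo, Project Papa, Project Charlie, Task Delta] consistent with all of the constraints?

Yes

Checking each listed constraint against this order: for instance, Task Whiskey is in position 2 and Task Delta in position 6, so that constraint holds — and the remaining constraints check out the same way.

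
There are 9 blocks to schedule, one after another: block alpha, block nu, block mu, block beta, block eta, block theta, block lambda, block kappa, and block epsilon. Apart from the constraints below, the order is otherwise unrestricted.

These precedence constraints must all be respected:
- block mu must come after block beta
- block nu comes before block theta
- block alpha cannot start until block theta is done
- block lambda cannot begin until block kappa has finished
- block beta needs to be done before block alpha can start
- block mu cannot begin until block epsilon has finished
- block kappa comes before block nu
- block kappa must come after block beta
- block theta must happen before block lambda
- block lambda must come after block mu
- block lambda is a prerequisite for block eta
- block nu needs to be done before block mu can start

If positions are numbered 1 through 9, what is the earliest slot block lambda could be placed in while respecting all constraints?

7

Every block that must precede block lambda has to come before it. Tracing all chains that end at block lambda, those blocks are: block nu, block mu, block beta, block theta, block kappa, block epsilon — 6 in total.
With 6 mandatory predecessors, the earliest block lambda can sit is position 6+1 = 7, and placing just those 6 first achieves it.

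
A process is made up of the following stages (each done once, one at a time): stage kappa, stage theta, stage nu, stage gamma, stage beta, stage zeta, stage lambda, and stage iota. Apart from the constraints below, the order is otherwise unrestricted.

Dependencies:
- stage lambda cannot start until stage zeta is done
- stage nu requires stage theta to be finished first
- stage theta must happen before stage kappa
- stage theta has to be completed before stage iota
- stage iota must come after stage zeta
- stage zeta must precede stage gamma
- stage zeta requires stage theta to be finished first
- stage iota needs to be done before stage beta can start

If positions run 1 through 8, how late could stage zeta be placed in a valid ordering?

4

Every stage that must follow stage zeta has to come after it. Tracing all chains starting from stage zeta, those stages are: stage gamma, stage beta, stage lambda, stage iota — 4 in total.
So at least 4 stages follow stage zeta, putting stage zeta no later than position 4. That position is achievable by scheduling everything else first.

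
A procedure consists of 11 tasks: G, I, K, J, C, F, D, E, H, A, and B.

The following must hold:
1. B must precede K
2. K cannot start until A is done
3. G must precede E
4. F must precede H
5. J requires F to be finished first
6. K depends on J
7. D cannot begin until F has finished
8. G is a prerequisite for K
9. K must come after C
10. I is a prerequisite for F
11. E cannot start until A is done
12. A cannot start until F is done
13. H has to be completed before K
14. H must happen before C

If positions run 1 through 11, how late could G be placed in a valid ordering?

9

Following every chain forward from G, the tasks that must come later are K, E — 2 of them.
So at least 2 tasks follow G, putting G no later than position 9. That position is achievable by scheduling everything else first.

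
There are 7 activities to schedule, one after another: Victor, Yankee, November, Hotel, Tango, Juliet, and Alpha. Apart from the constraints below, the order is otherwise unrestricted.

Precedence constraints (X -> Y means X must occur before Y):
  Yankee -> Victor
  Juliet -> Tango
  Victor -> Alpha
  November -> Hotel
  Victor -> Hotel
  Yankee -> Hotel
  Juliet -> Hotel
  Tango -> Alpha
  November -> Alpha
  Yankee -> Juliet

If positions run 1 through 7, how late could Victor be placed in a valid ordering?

5

Every activity that must follow Victor has to come after it. Tracing all chains starting from Victor, those activities are: Hotel, Alpha — 2 in total.
So at least 2 activities follow Victor, putting Victor no later than position 5. That position is achievable by scheduling everything else first.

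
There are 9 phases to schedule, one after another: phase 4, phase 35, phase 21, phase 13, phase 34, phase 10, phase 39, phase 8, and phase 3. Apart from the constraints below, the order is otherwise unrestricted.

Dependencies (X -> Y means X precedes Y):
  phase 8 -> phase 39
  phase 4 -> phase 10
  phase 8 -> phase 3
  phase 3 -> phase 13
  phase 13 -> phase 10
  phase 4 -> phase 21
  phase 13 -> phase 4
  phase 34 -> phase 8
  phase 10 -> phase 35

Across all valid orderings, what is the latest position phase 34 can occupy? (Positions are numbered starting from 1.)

1

Following every chain forward from phase 34, the phases that must come later are phase 4, phase 35, phase 21, phase 13, phase 10, phase 39, phase 8, phase 3 — 8 of them.
So at least 8 phases follow phase 34, putting phase 34 no later than position 1. That position is achievable by scheduling everything else first.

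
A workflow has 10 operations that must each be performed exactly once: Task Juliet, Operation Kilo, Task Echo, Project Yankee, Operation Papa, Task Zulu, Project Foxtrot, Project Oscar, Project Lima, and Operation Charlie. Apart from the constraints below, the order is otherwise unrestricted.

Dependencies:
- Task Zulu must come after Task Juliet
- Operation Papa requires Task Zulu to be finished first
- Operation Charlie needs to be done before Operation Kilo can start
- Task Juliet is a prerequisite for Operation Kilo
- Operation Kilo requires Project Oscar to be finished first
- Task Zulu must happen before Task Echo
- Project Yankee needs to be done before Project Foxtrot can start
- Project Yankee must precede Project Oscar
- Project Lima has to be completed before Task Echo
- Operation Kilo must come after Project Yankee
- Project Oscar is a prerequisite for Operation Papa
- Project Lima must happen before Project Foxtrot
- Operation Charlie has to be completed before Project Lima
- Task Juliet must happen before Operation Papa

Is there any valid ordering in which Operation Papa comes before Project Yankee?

No

Following Project Yankee → Project Oscar → Operation Papa, Project Yankee must precede Operation Papa in every valid ordering.
Hence Operation Papa can never be scheduled before Project Yankee.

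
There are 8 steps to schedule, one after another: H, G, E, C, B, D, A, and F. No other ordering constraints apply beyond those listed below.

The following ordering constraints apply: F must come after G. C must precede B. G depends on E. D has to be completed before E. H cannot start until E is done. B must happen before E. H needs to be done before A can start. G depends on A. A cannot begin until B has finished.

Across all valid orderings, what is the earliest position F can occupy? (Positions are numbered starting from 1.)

8

Every step that must precede F has to come before it. Tracing all chains that end at F, those steps are: H, G, E, C, B, D, A — 7 in total.
So at minimum 7 steps come before F, putting F no earlier than position 8. That position is achievable by scheduling exactly those predecessors first.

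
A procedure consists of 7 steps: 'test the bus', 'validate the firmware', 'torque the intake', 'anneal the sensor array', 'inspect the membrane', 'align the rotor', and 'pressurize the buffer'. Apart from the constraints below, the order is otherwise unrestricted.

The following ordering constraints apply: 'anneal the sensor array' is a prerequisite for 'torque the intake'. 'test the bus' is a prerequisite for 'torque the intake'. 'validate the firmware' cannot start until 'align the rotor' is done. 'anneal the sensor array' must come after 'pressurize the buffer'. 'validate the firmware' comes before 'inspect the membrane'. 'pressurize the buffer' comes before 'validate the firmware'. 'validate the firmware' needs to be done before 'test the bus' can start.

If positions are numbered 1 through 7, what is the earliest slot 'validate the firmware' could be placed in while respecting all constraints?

3

Working backwards through the constraints from 'validate the firmware', its full set of required predecessors is 'align the rotor', 'pressurize the buffer' — 2 of them.
With 2 mandatory predecessors, the earliest 'validate the firmware' can sit is position 2+1 = 3, and placing just those 2 first achieves it.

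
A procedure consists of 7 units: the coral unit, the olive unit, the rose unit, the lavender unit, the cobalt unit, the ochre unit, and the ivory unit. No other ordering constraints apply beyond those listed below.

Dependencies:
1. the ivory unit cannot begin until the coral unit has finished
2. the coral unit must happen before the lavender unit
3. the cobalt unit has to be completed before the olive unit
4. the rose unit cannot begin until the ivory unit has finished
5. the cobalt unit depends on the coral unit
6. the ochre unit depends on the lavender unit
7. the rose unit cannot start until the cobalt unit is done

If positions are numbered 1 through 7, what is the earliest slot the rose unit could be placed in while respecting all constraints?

4

Working backwards through the constraints from the rose unit, its full set of required predecessors is the coral unit, the cobalt unit, the ivory unit — 3 of them.
With 3 mandatory predecessors, the earliest the rose unit can sit is position 3+1 = 4, and placing just those 3 first achieves it.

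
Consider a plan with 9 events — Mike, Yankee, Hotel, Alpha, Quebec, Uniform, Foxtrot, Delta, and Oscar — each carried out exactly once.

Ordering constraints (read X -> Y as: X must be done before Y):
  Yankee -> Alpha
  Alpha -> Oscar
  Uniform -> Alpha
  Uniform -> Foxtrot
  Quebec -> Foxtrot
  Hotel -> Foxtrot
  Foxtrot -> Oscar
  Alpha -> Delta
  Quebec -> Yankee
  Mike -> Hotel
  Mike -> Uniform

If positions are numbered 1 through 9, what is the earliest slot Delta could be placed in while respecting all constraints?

6

The events that are forced before Delta, directly or transitively, are Mike, Yankee, Alpha, Quebec, Uniform. That's 5 events.
So at minimum 5 events come before Delta, putting Delta no earlier than position 6. That position is achievable by scheduling exactly those predecessors first.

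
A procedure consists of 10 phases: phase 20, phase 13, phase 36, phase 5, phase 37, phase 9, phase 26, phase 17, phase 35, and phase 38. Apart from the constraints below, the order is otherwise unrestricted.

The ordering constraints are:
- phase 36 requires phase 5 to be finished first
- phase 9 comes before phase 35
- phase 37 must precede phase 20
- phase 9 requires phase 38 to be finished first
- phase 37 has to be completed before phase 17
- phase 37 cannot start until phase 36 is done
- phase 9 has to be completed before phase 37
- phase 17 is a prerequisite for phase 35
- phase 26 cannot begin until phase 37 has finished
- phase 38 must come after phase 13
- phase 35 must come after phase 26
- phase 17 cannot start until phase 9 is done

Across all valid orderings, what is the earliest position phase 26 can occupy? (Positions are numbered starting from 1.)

The phases that are forced before phase 26, directly or transitively, are phase 13, phase 36, phase 5, phase 37, phase 9, phase 38. That's 6 phases.
With 6 mandatory predecessors, the earliest phase 26 can sit is position 6+1 = 7, and placing just those 6 first achieves it.

7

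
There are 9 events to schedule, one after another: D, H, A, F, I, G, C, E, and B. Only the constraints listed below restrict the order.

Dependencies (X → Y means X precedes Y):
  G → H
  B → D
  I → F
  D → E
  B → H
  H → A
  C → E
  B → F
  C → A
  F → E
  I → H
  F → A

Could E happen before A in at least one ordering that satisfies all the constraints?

Yes

The constraints leave E and A unordered relative to each other; nothing requires A earlier.
So a valid ordering placing E earlier than A exists.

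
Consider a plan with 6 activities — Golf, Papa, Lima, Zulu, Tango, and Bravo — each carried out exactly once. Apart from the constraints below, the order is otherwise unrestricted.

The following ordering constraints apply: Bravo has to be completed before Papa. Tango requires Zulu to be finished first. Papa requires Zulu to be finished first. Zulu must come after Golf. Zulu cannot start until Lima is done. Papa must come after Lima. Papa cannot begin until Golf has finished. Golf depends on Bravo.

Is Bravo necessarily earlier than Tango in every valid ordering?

Chaining the stated constraints: Bravo → Golf → Zulu → Tango.
That forces Bravo before Tango in every valid schedule.

Yes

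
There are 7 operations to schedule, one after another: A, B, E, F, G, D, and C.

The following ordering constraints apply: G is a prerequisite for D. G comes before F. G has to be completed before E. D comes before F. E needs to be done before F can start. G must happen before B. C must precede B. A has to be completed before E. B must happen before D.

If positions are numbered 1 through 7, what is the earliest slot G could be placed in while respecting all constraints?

1

No constraint forces any other operation before G, so it can be placed first.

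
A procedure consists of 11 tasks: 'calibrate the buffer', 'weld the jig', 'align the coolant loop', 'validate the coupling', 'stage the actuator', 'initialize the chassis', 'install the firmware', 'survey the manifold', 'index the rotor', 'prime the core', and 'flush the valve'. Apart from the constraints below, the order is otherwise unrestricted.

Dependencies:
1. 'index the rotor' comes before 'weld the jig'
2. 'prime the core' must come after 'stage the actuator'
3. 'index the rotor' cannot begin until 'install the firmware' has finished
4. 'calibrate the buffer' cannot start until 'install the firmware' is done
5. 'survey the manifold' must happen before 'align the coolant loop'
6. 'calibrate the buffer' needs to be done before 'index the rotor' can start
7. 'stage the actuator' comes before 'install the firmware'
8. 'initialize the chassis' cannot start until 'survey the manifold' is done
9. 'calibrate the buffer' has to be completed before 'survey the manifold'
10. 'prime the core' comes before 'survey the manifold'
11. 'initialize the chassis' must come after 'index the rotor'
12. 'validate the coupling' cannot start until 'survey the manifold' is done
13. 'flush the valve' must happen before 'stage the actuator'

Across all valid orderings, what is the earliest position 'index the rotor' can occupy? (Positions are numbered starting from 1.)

5

Every task that must precede 'index the rotor' has to come before it. Tracing all chains that end at 'index the rotor', those tasks are: 'calibrate the buffer', 'stage the actuator', 'install the firmware', 'flush the valve' — 4 in total.
So at minimum 4 tasks come before 'index the rotor', putting 'index the rotor' no earlier than position 5. That position is achievable by scheduling exactly those predecessors first.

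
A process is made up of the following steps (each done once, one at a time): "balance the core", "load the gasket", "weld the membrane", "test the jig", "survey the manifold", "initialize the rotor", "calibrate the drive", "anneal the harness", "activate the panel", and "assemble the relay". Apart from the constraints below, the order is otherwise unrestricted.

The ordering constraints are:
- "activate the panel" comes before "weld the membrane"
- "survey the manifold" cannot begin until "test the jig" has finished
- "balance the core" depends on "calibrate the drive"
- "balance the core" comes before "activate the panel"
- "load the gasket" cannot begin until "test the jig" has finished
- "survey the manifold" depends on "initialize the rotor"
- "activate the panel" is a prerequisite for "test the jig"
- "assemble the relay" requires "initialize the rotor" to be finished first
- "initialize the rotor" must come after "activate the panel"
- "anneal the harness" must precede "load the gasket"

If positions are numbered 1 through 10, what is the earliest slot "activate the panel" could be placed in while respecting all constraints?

3

The steps that are forced before "activate the panel", directly or transitively, are "balance the core", "calibrate the drive". That's 2 steps.
So at minimum 2 steps come before "activate the panel", putting "activate the panel" no earlier than position 3. That position is achievable by scheduling exactly those predecessors first.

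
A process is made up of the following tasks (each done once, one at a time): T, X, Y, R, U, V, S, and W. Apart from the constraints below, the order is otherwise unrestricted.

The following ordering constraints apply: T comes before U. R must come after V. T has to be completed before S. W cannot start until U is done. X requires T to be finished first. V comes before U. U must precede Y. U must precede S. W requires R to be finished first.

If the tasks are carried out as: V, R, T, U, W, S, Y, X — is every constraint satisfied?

Going through the constraints one by one, each required predecessor appears earlier in the sequence than its dependent — e.g. T (position 3) is before X (position 8), as required.

Yes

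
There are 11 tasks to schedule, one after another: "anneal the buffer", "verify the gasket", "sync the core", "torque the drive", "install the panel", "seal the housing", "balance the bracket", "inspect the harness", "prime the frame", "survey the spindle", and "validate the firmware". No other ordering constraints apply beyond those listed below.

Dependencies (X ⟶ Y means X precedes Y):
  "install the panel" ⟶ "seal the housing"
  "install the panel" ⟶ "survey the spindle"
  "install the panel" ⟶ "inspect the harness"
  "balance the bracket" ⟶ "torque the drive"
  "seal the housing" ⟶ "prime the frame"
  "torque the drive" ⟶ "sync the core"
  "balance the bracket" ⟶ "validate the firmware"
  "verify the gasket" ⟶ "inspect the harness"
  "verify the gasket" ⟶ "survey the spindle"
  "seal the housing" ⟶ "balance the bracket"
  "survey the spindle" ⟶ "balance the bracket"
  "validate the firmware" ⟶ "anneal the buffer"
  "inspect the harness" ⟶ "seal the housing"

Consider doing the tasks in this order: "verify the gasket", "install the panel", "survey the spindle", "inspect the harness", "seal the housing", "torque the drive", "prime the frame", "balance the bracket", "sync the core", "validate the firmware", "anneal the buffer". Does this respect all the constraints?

No

In the proposed order, "torque the drive" appears before "balance the bracket".
Since "balance the bracket" is required before "torque the drive", the ordering is invalid.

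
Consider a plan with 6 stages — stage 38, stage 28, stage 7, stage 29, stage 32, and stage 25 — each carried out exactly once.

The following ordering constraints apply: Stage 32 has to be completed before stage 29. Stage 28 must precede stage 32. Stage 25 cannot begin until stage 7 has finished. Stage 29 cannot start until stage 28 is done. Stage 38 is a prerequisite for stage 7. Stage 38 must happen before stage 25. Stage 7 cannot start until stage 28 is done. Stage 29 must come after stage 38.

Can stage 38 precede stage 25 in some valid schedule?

Stage 38 is actually forced before stage 25 by the constraints, so certainly some valid ordering has stage 38 first.

Yes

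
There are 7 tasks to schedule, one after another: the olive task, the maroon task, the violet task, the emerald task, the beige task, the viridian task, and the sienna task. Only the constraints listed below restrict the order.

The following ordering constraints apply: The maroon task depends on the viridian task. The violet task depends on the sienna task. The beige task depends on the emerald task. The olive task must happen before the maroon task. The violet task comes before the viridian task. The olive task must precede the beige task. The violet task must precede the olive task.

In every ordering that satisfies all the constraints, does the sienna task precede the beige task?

Yes

Tracing the constraints gives a chain: the sienna task → the violet task → the olive task → the beige task.
That forces the sienna task before the beige task in every valid schedule.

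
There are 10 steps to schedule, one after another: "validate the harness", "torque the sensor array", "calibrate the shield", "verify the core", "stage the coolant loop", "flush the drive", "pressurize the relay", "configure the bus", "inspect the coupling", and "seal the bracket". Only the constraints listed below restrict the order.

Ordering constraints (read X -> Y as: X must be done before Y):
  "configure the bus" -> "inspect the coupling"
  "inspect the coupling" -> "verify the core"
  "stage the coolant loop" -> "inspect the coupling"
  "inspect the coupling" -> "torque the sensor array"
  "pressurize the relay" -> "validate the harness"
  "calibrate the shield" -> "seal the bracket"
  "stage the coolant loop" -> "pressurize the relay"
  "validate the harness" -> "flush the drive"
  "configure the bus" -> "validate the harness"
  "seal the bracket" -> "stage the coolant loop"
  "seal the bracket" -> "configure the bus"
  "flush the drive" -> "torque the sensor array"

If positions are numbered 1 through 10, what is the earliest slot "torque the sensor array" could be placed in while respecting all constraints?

The steps that are forced before "torque the sensor array", directly or transitively, are "validate the harness", "calibrate the shield", "stage the coolant loop", "flush the drive", "pressurize the relay", "configure the bus", "inspect the coupling", "seal the bracket". That's 8 steps.
With 8 mandatory predecessors, the earliest "torque the sensor array" can sit is position 8+1 = 9, and placing just those 8 first achieves it.

9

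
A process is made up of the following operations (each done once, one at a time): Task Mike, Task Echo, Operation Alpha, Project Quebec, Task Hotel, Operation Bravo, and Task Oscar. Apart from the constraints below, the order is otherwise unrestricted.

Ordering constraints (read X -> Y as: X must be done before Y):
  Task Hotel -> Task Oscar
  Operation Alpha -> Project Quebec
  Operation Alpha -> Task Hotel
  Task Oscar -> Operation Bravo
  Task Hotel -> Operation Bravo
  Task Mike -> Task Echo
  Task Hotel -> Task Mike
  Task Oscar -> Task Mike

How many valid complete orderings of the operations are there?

18

Only Operation Alpha has no prerequisites, so it must go first.
Systematically extending each partial ordering one operation at a time and counting, there are 18 complete orderings.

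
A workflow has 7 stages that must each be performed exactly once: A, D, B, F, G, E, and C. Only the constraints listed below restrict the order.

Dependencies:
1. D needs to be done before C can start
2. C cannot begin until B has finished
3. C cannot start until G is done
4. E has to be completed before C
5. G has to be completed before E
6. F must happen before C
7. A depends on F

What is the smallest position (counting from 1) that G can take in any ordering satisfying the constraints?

1

G has no prerequisites at all, so it can go in position 1.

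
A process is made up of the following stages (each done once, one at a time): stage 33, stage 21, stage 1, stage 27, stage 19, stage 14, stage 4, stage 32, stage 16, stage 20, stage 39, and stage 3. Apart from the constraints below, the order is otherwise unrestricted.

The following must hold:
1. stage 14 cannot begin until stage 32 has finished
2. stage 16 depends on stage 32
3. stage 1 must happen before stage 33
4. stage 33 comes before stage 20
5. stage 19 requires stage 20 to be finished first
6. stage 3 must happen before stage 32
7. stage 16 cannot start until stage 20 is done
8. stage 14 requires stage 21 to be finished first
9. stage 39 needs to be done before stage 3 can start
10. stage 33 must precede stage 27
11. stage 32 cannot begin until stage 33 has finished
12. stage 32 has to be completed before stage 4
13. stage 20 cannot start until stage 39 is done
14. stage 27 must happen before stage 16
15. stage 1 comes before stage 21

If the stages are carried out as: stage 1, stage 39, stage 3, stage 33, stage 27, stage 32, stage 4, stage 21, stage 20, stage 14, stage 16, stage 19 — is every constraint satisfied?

Yes

Going through the constraints one by one, each required predecessor appears earlier in the sequence than its dependent — e.g. stage 1 (position 1) is before stage 21 (position 8), as required.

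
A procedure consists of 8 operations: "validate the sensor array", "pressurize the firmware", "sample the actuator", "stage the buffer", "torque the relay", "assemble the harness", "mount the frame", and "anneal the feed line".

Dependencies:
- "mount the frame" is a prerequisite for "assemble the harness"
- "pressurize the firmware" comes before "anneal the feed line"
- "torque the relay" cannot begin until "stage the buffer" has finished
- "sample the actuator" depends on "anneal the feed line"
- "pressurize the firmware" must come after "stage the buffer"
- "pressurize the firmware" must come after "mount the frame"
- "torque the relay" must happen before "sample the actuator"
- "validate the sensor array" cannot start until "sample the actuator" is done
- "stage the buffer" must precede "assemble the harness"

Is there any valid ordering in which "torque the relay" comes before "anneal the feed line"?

The constraints leave "torque the relay" and "anneal the feed line" unordered relative to each other; nothing requires "anneal the feed line" earlier.
So a valid ordering placing "torque the relay" earlier than "anneal the feed line" exists.

Yes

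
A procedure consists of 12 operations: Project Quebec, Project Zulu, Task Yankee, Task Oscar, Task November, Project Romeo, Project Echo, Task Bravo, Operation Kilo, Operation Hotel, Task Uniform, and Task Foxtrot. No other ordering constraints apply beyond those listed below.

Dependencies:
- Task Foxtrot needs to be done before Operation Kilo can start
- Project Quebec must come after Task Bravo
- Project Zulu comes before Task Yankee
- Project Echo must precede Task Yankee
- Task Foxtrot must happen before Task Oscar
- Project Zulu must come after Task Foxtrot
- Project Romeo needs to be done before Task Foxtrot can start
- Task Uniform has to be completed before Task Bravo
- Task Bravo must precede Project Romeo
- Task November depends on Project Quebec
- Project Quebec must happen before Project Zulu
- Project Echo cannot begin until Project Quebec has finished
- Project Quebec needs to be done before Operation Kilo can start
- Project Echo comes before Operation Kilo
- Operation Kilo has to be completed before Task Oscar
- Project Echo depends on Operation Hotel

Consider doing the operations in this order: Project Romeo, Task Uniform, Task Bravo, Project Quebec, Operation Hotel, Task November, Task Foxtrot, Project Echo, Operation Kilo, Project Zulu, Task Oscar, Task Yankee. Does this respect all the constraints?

The sequence places Project Romeo ahead of Task Bravo.
That contradicts the constraint that Task Bravo must precede Project Romeo.

No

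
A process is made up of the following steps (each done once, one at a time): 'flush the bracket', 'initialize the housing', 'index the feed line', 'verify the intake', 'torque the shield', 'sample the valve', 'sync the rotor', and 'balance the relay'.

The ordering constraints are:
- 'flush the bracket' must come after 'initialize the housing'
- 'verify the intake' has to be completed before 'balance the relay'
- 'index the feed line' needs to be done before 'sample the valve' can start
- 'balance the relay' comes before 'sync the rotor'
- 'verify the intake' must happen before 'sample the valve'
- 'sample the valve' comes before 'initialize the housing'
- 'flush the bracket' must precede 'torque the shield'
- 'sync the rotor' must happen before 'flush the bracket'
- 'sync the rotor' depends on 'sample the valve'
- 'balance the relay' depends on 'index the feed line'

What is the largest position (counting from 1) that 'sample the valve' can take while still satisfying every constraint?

The steps that are forced after 'sample the valve', directly or by a chain of constraints, are 'flush the bracket', 'initialize the housing', 'torque the shield', 'sync the rotor'. That's 4 steps.
So at least 4 steps follow 'sample the valve', putting 'sample the valve' no later than position 4. That position is achievable by scheduling everything else first.

4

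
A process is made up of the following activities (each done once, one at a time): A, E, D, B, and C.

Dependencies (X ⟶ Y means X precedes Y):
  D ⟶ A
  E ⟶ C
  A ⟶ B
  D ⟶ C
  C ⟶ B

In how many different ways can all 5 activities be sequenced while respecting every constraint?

2 activities have no prerequisites (E, D), so any of them could come first.
Systematically extending each partial ordering one activity at a time and counting, there are 5 complete orderings.

5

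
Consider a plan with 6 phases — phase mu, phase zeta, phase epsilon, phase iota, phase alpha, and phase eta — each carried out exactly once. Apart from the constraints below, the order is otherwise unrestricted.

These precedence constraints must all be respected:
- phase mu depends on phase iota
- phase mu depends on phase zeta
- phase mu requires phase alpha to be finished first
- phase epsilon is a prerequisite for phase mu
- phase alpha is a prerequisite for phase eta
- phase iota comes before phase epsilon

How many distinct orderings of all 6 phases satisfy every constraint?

42

3 phases have no prerequisites (phase zeta, phase iota, phase alpha), so any of them could come first.
Counting all ways to extend the partial order to a total order gives 42.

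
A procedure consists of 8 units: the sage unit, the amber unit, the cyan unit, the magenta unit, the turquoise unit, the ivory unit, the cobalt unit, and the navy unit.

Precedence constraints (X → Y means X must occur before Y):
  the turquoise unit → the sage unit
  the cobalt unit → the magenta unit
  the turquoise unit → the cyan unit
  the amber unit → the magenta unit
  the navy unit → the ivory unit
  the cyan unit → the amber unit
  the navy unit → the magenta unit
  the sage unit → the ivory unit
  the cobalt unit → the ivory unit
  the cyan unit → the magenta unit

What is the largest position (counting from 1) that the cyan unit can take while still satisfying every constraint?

The units that are forced after the cyan unit, directly or by a chain of constraints, are the amber unit, the magenta unit. That's 2 units.
So at least 2 units follow the cyan unit, putting the cyan unit no later than position 6. That position is achievable by scheduling everything else first.

6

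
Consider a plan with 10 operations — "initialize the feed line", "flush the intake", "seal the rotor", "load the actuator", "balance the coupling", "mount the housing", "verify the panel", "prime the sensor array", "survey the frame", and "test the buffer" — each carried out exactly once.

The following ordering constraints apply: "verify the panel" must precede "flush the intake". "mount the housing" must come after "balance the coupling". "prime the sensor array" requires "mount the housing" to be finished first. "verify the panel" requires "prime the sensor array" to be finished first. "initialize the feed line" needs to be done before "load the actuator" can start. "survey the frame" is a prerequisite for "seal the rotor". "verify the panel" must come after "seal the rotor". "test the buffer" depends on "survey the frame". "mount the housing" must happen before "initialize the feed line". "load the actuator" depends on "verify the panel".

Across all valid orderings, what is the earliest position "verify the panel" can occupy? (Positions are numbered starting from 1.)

6

The operations that are forced before "verify the panel", directly or transitively, are "seal the rotor", "balance the coupling", "mount the housing", "prime the sensor array", "survey the frame". That's 5 operations.
With 5 mandatory predecessors, the earliest "verify the panel" can sit is position 5+1 = 6, and placing just those 5 first achieves it.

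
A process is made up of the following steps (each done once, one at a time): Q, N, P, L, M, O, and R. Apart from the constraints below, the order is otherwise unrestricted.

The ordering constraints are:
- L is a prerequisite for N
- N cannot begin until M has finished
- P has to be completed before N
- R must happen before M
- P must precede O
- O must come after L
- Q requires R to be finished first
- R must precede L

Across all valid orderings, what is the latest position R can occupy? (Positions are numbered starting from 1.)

2

The steps that are forced after R, directly or by a chain of constraints, are Q, N, L, M, O. That's 5 steps.
With 5 mandatory successors out of 7 steps total, the latest slot for R is 7−5 = 2, and it's reachable by doing all non-successors before R.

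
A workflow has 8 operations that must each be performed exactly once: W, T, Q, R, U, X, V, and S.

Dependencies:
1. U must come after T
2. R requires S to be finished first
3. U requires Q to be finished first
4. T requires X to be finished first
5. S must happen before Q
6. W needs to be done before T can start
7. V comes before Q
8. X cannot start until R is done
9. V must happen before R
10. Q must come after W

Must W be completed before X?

Nothing in the constraints links W and X; they are unordered relative to each other.
So W can come before X or after — it is not forced.

No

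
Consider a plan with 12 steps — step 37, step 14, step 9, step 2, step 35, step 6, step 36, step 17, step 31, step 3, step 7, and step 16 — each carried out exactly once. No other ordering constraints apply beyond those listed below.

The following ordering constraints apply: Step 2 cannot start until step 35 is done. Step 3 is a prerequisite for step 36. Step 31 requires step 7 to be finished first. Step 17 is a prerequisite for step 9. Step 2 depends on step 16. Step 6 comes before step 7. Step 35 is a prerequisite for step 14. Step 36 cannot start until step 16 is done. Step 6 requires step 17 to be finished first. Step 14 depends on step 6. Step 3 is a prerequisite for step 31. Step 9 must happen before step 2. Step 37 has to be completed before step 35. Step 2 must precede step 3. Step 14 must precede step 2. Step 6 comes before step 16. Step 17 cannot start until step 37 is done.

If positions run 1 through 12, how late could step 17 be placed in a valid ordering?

Following every chain forward from step 17, the steps that must come later are step 14, step 9, step 2, step 6, step 36, step 31, step 3, step 7, step 16 — 9 of them.
With 9 mandatory successors out of 12 steps total, the latest slot for step 17 is 12−9 = 3, and it's reachable by doing all non-successors before step 17.

3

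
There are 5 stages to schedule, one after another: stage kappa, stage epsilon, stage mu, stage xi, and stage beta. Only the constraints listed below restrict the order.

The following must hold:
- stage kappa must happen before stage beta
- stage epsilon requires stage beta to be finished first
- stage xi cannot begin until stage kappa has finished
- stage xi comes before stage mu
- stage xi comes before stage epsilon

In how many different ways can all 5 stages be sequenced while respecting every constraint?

Stage kappa is the only stage with nothing required before it, so every ordering starts there.
Counting all ways to extend the partial order to a total order gives 5.

5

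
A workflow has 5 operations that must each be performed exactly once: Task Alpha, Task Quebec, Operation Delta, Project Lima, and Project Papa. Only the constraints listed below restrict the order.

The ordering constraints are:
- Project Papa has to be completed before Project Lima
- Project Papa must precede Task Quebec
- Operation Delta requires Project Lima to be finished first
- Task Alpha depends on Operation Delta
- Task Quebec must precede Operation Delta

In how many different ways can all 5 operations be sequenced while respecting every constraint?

Project Papa is the only operation with nothing required before it, so every ordering starts there.
Enumerating by repeatedly choosing an available operation (one whose prerequisites are all placed) gives 2 distinct complete orderings.

2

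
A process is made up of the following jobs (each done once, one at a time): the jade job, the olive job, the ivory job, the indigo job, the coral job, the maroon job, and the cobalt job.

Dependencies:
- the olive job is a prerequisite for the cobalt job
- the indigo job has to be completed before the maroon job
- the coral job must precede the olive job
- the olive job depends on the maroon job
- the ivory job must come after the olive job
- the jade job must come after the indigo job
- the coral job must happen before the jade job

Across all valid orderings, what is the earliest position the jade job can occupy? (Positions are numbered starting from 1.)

3

The jobs that are forced before the jade job, directly or transitively, are the indigo job, the coral job. That's 2 jobs.
With 2 mandatory predecessors, the earliest the jade job can sit is position 2+1 = 3, and placing just those 2 first achieves it.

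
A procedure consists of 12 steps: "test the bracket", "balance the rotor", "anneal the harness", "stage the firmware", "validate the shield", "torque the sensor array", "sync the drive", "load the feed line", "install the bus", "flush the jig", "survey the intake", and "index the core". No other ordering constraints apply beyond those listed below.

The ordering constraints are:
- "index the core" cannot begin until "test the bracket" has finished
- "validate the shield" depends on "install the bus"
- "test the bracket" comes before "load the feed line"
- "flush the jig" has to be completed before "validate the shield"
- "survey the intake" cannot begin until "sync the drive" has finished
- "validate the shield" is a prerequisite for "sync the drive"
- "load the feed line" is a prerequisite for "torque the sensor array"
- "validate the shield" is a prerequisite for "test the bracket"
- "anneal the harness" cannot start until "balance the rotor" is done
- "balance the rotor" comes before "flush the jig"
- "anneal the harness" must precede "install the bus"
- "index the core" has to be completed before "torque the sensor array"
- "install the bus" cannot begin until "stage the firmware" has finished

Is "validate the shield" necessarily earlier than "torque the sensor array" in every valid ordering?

Tracing the constraints gives a chain: "validate the shield" → "test the bracket" → "index the core" → "torque the sensor array".
Hence "validate the shield" necessarily comes before "torque the sensor array".

Yes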